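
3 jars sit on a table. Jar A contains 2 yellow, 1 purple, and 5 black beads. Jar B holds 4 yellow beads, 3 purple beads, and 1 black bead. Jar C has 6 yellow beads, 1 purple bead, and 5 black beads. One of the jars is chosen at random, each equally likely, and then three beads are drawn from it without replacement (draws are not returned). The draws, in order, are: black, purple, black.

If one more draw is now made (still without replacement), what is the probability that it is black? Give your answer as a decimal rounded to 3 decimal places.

For each hypothesis, P(data | H) works out to: P(data | jar A) = (5/8)(1/7)(4/6) = 5/84; P(data | jar B) = (1/8)(3/7)(0/6) = 0; P(data | jar C) = (5/12)(1/11)(4/10) = 1/66.
The prior-weighted likelihoods are 1/3 · 5/84 = 5/252, 1/3 · 0 = 0, 1/3 · 1/66 = 1/198; with total 23/924.
Normalising, the posterior is P(jar A | data) = 55/69, P(jar B | data) = 0, P(jar C | data) = 14/69.
Averaging over the posterior, P(black next | data) = (3/5)(55/69) + (1/3)(14/69) = 113/207.

0.546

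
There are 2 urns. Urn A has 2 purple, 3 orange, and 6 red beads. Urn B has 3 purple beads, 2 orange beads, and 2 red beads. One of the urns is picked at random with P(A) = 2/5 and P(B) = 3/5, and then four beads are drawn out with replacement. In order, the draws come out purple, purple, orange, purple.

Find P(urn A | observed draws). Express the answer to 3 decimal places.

Under each hypothesis, the probability of the observed sequence is: P(data | urn A) = (2/11)(2/11)(3/11)(2/11) = 0.0016392; P(data | urn B) = (3/7)(3/7)(2/7)(3/7) = 0.022491.
Multiplying each by its prior: 2/5 · 0.0016392 = 0.00065569, 3/5 · 0.022491 = 0.013494; these sum to 0.01415.
By Bayes' rule, P(urn A | data) = (0.00065569) / (0.01415) = 0.046338.

0.046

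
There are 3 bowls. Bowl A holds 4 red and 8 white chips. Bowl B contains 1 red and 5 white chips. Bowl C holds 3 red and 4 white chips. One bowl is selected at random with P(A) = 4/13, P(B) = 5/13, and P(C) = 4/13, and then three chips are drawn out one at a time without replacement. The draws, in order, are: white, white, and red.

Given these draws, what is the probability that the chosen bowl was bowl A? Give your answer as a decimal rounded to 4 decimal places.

0.3088

Under each hypothesis, the probability of the observed sequence is: P(data | bowl A) = (8/12)(7/11)(4/10) = 0.1697; P(data | bowl B) = (5/6)(4/5)(1/4) = 0.16667; P(data | bowl C) = (4/7)(3/6)(3/5) = 0.17143.
Weighting by the prior gives 4/13 · 0.1697 = 0.052214, 5/13 · 0.16667 = 0.064103, 4/13 · 0.17143 = 0.052747; with total 0.16906.
So P(bowl A | data) = (0.052214) / (0.16906) = 0.30884.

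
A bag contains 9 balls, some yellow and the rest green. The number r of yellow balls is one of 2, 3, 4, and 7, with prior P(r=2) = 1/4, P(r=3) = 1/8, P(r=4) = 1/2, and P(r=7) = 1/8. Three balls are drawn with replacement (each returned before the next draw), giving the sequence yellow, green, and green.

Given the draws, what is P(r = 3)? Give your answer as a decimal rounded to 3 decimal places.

The likelihood of the observed sequence under each hypothesis: P(data | r = 2) = (2/9)(7/9)(7/9) = 0.13443; P(data | r = 3) = (3/9)(6/9)(6/9) = 0.14815; P(data | r = 4) = (4/9)(5/9)(5/9) = 0.13717; P(data | r = 7) = (7/9)(2/9)(2/9) = 0.038409.
Multiplying each by its prior: 1/4 · 0.13443 = 0.033608, 1/8 · 0.14815 = 0.018519, 1/2 · 0.13717 = 0.068587, 1/8 · 0.038409 = 0.0048011; these sum to 0.12551.
By Bayes' rule, P(r = 3 | data) = (0.018519) / (0.12551) = 0.14754.

0.148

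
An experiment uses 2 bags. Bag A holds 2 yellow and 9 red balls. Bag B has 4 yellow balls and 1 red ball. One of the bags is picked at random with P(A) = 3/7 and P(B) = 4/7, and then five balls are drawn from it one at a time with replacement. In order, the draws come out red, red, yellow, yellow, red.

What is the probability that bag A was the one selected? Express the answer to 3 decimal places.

0.726

The likelihood of the observed sequence under each hypothesis: P(data | bag A) = (9/11)(9/11)(2/11)(2/11)(9/11) = 0.018106; P(data | bag B) = (1/5)(1/5)(4/5)(4/5)(1/5) = 0.00512.
Weighting by the prior gives 3/7 · 0.018106 = 0.0077597, 4/7 · 0.00512 = 0.0029257; with total 0.010685.
By Bayes' rule, P(bag A | data) = (0.0077597) / (0.010685) = 0.7262.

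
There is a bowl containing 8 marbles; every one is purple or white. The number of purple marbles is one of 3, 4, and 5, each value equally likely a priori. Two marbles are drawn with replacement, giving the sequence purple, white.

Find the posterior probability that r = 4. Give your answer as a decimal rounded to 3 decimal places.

0.348

Under each hypothesis, the probability of the observed sequence is: P(data | r = 3) = (3/8)(5/8) = 15/64; P(data | r = 4) = (4/8)(4/8) = 1/4; P(data | r = 5) = (5/8)(3/8) = 15/64.
Weighting by the prior gives 1/3 · 15/64 = 5/64, 1/3 · 1/4 = 1/12, 1/3 · 15/64 = 5/64; with total 23/96.
Therefore the posterior P(r = 4 | data) = (1/12) / (23/96) = 8/23.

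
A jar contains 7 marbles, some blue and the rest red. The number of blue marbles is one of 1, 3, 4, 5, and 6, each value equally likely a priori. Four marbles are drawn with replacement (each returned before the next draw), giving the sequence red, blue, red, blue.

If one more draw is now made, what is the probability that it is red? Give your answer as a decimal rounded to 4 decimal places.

The likelihood of the observed sequence under each hypothesis: P(data | r = 1) = (6/7)(1/7)(6/7)(1/7) = 0.014994; P(data | r = 3) = (4/7)(3/7)(4/7)(3/7) = 0.059975; P(data | r = 4) = (3/7)(4/7)(3/7)(4/7) = 0.059975; P(data | r = 5) = (2/7)(5/7)(2/7)(5/7) = 0.041649; P(data | r = 6) = (1/7)(6/7)(1/7)(6/7) = 0.014994.
Multiplying each by its prior: 1/5 · 0.014994 = 0.0029988, 1/5 · 0.059975 = 0.011995, 1/5 · 0.059975 = 0.011995, 1/5 · 0.041649 = 0.0083299, 1/5 · 0.014994 = 0.0029988; with total 0.038317.
Dividing through by the total gives posterior P(r = 1 | data) = 0.078261, P(r = 3 | data) = 0.31304, P(r = 4 | data) = 0.31304, P(r = 5 | data) = 0.21739, P(r = 6 | data) = 0.078261.
So P(red next | data) = Σ P(red next | H) P(H | data) = (6/7)(0.078261) + (4/7)(0.31304) + (3/7)(0.31304) + (2/7)(0.21739) + (1/7)(0.078261) = 0.45342.

0.4534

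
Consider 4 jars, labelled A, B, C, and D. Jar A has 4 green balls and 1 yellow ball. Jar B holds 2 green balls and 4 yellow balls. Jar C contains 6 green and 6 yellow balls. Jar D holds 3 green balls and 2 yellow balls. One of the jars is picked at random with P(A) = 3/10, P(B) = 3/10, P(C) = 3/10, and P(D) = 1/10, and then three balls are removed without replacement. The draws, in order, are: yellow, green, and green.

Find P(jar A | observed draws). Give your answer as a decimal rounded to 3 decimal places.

The likelihood of the observed sequence under each hypothesis: P(data | jar A) = (1/5)(4/4)(3/3) = 1/5; P(data | jar B) = (4/6)(2/5)(1/4) = 1/15; P(data | jar C) = (6/12)(6/11)(5/10) = 3/22; P(data | jar D) = (2/5)(3/4)(2/3) = 1/5.
Weighting by the prior gives 3/10 · 1/5 = 3/50, 3/10 · 1/15 = 1/50, 3/10 · 3/22 = 9/220, 1/10 · 1/5 = 1/50; these sum to 31/220.
Hence P(jar A | data) = (3/50) / (31/220) = 66/155.

0.426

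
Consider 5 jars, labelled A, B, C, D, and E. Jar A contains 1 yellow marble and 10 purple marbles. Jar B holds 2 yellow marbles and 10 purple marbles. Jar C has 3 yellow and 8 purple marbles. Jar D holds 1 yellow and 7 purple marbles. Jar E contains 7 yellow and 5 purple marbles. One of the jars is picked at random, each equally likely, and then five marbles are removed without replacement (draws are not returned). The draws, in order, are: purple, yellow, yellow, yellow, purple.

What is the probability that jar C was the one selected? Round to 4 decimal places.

For each hypothesis, P(data | H) works out to: P(data | jar A) = (10/11)(1/10)(0/9) = 0; P(data | jar B) = (10/12)(2/11)(1/10)(0/9) = 0; P(data | jar C) = (8/11)(3/10)(2/9)(1/8)(7/7) = 0.0060606; P(data | jar D) = (7/8)(1/7)(0/6) = 0; P(data | jar E) = (5/12)(7/11)(6/10)(5/9)(4/8) = 0.044192.
Multiplying each by its prior: 1/5 · 0 = 0, 1/5 · 0 = 0, 1/5 · 0.0060606 = 0.0012121, 1/5 · 0 = 0, 1/5 · 0.044192 = 0.0088384; these sum to 0.010051.
Hence P(jar C | data) = (0.0012121) / (0.010051) = 0.1206.

0.1206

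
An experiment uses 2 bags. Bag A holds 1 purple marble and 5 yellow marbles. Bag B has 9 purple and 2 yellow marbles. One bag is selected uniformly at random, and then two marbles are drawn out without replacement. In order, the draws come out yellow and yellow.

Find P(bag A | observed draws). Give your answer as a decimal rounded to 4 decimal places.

0.9735

The likelihood of the observed sequence under each hypothesis: P(data | bag A) = (5/6)(4/5) = 2/3; P(data | bag B) = (2/11)(1/10) = 1/55.
Weighting by the prior gives 1/2 · 2/3 = 1/3, 1/2 · 1/55 = 1/110; summing to 113/330.
So P(bag A | data) = (1/3) / (113/330) = 110/113.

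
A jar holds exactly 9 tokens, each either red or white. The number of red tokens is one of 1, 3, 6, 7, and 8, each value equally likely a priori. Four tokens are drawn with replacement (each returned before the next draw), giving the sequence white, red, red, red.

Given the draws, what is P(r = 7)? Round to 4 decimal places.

0.3403

The likelihood of the observed sequence under each hypothesis: P(data | r = 1) = (8/9)(1/9)(1/9)(1/9) = 0.0012193; P(data | r = 3) = (6/9)(3/9)(3/9)(3/9) = 0.024691; P(data | r = 6) = (3/9)(6/9)(6/9)(6/9) = 0.098765; P(data | r = 7) = (2/9)(7/9)(7/9)(7/9) = 0.10456; P(data | r = 8) = (1/9)(8/9)(8/9)(8/9) = 0.078037.
Weighting by the prior gives 1/5 · 0.0012193 = 0.00024387, 1/5 · 0.024691 = 0.0049383, 1/5 · 0.098765 = 0.019753, 1/5 · 0.10456 = 0.020911, 1/5 · 0.078037 = 0.015607; these sum to 0.061454.
So P(r = 7 | data) = (0.020911) / (0.061454) = 0.34028.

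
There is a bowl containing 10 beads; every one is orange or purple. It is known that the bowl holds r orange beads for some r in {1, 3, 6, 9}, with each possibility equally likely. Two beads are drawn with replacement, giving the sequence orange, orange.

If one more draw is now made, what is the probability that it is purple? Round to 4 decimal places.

Under each hypothesis, the probability of the observed sequence is: P(data | r = 1) = (1/10)(1/10) = 1/100; P(data | r = 3) = (3/10)(3/10) = 9/100; P(data | r = 6) = (6/10)(6/10) = 9/25; P(data | r = 9) = (9/10)(9/10) = 81/100.
The prior-weighted likelihoods are 1/4 · 1/100 = 1/400, 1/4 · 9/100 = 9/400, 1/4 · 9/25 = 9/100, 1/4 · 81/100 = 81/400; summing to 127/400.
Normalising, the posterior is P(r = 1 | data) = 0.007874, P(r = 3 | data) = 0.070866, P(r = 6 | data) = 0.28346, P(r = 9 | data) = 0.6378.
Averaging over the posterior, P(purple next | data) = (9/10)(0.007874) + (7/10)(0.070866) + (2/5)(0.28346) + (1/10)(0.6378) = 0.23386.

0.2339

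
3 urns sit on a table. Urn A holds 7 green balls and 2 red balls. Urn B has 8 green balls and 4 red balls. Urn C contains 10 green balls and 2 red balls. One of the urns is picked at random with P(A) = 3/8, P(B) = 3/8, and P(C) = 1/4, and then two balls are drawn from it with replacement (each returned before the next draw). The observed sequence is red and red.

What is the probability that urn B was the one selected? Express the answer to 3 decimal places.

0.621

Under each hypothesis, the probability of the observed sequence is: P(data | urn A) = (2/9)(2/9) = 4/81; P(data | urn B) = (4/12)(4/12) = 1/9; P(data | urn C) = (2/12)(2/12) = 1/36.
Weighting by the prior gives 3/8 · 4/81 = 1/54, 3/8 · 1/9 = 1/24, 1/4 · 1/36 = 1/144; with total 29/432.
Hence P(urn B | data) = (1/24) / (29/432) = 18/29.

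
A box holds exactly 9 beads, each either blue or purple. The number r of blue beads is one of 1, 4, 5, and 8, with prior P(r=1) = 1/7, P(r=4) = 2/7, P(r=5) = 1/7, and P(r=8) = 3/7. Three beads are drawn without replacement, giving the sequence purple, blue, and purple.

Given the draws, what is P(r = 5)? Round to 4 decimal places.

0.2174

Compute the likelihood of the observed sequence for each case: P(data | r = 1) = (8/9)(1/8)(7/7) = 1/9; P(data | r = 4) = (5/9)(4/8)(4/7) = 10/63; P(data | r = 5) = (4/9)(5/8)(3/7) = 5/42; P(data | r = 8) = (1/9)(8/8)(0/7) = 0.
Multiplying each by its prior: 1/7 · 1/9 = 1/63, 2/7 · 10/63 = 20/441, 1/7 · 5/42 = 5/294, 3/7 · 0 = 0; with total 23/294.
Hence P(r = 5 | data) = (5/294) / (23/294) = 5/23.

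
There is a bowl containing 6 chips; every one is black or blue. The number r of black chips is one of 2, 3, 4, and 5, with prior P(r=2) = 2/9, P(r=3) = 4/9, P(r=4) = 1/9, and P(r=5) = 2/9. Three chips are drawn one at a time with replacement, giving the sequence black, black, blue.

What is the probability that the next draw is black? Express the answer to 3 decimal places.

Under each hypothesis, the probability of the observed sequence is: P(data | r = 2) = (2/6)(2/6)(4/6) = 2/27; P(data | r = 3) = (3/6)(3/6)(3/6) = 1/8; P(data | r = 4) = (4/6)(4/6)(2/6) = 4/27; P(data | r = 5) = (5/6)(5/6)(1/6) = 25/216.
Weighting by the prior gives 2/9 · 2/27 = 4/243, 4/9 · 1/8 = 1/18, 1/9 · 4/27 = 4/243, 2/9 · 25/216 = 25/972; with total 37/324.
The posterior is then P(r = 2 | data) = 16/111, P(r = 3 | data) = 18/37, P(r = 4 | data) = 16/111, P(r = 5 | data) = 25/111.
The predictive probability is P(black next | data) = (1/3)(16/111) + (1/2)(18/37) + (2/3)(16/111) + (5/6)(25/111) = 383/666.

0.575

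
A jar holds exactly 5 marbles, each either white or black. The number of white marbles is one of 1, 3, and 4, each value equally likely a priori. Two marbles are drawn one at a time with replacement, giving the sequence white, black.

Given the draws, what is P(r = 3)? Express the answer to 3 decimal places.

Under each hypothesis, the probability of the observed sequence is: P(data | r = 1) = (1/5)(4/5) = 4/25; P(data | r = 3) = (3/5)(2/5) = 6/25; P(data | r = 4) = (4/5)(1/5) = 4/25.
Weighting by the prior gives 1/3 · 4/25 = 4/75, 1/3 · 6/25 = 2/25, 1/3 · 4/25 = 4/75; these sum to 14/75.
So P(r = 3 | data) = (2/25) / (14/75) = 3/7.

0.429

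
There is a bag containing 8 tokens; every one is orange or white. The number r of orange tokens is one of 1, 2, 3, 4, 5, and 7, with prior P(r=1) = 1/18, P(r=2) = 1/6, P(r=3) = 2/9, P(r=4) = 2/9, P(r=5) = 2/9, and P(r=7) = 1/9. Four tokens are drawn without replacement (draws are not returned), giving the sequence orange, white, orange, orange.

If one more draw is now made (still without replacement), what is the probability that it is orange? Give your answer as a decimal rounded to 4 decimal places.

Under each hypothesis, the probability of the observed sequence is: P(data | r = 1) = (1/8)(7/7)(0/6) = 0; P(data | r = 2) = (2/8)(6/7)(1/6)(0/5) = 0; P(data | r = 3) = (3/8)(5/7)(2/6)(1/5) = 0.017857; P(data | r = 4) = (4/8)(4/7)(3/6)(2/5) = 0.057143; P(data | r = 5) = (5/8)(3/7)(4/6)(3/5) = 0.10714; P(data | r = 7) = (7/8)(1/7)(6/6)(5/5) = 0.125.
Weighting by the prior gives 1/18 · 0 = 0, 1/6 · 0 = 0, 2/9 · 0.017857 = 0.0039683, 2/9 · 0.057143 = 0.012698, 2/9 · 0.10714 = 0.02381, 1/9 · 0.125 = 0.013889; these sum to 0.054365.
Dividing through by the total gives posterior P(r = 1 | data) = 0, P(r = 2 | data) = 0, P(r = 3 | data) = 0.072993, P(r = 4 | data) = 0.23358, P(r = 5 | data) = 0.43796, P(r = 7 | data) = 0.25547.
So P(orange next | data) = Σ P(orange next | H) P(H | data) = (0)(0.072993) + (1/4)(0.23358) + (1/2)(0.43796) + (1)(0.25547) = 0.53285.

0.5328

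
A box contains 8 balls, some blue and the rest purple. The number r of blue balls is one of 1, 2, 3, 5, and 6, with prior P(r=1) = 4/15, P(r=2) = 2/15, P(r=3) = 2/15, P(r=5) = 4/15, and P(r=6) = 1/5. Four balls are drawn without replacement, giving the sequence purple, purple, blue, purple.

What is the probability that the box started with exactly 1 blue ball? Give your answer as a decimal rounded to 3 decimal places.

The likelihood of the observed sequence under each hypothesis: P(data | r = 1) = (7/8)(6/7)(1/6)(5/5) = 1/8; P(data | r = 2) = (6/8)(5/7)(2/6)(4/5) = 1/7; P(data | r = 3) = (5/8)(4/7)(3/6)(3/5) = 3/28; P(data | r = 5) = (3/8)(2/7)(5/6)(1/5) = 1/56; P(data | r = 6) = (2/8)(1/7)(6/6)(0/5) = 0.
The prior-weighted likelihoods are 4/15 · 1/8 = 1/30, 2/15 · 1/7 = 2/105, 2/15 · 3/28 = 1/70, 4/15 · 1/56 = 1/210, 1/5 · 0 = 0; summing to 1/14.
Therefore the posterior P(r = 1 | data) = (1/30) / (1/14) = 7/15.

0.467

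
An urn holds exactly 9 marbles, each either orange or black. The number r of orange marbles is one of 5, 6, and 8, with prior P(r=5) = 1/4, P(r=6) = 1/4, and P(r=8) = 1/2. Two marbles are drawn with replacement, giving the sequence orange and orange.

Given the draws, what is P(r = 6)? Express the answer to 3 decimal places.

0.190

Under each hypothesis, the probability of the observed sequence is: P(data | r = 5) = (5/9)(5/9) = 25/81; P(data | r = 6) = (6/9)(6/9) = 4/9; P(data | r = 8) = (8/9)(8/9) = 64/81.
Multiplying each by its prior: 1/4 · 25/81 = 25/324, 1/4 · 4/9 = 1/9, 1/2 · 64/81 = 32/81; these sum to 7/12.
Hence P(r = 6 | data) = (1/9) / (7/12) = 4/21.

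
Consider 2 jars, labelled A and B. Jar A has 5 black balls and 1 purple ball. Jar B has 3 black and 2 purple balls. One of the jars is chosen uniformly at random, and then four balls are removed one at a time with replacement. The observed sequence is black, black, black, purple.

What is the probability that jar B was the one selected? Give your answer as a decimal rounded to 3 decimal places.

Under each hypothesis, the probability of the observed sequence is: P(data | jar A) = (5/6)(5/6)(5/6)(1/6) = 0.096451; P(data | jar B) = (3/5)(3/5)(3/5)(2/5) = 0.0864.
The prior-weighted likelihoods are 1/2 · 0.096451 = 0.048225, 1/2 · 0.0864 = 0.0432; summing to 0.091425.
By Bayes' rule, P(jar B | data) = (0.0432) / (0.091425) = 0.47252.

0.473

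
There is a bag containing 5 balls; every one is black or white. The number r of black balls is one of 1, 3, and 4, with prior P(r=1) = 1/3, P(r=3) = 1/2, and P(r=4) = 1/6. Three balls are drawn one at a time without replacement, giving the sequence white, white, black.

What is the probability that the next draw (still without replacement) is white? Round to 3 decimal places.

0.571

Compute the likelihood of the observed sequence for each case: P(data | r = 1) = (4/5)(3/4)(1/3) = 1/5; P(data | r = 3) = (2/5)(1/4)(3/3) = 1/10; P(data | r = 4) = (1/5)(0/4) = 0.
The prior-weighted likelihoods are 1/3 · 1/5 = 1/15, 1/2 · 1/10 = 1/20, 1/6 · 0 = 0; with total 7/60.
Normalising, the posterior is P(r = 1 | data) = 4/7, P(r = 3 | data) = 3/7, P(r = 4 | data) = 0.
The predictive probability is P(white next | data) = (1)(4/7) + (0)(3/7) = 4/7.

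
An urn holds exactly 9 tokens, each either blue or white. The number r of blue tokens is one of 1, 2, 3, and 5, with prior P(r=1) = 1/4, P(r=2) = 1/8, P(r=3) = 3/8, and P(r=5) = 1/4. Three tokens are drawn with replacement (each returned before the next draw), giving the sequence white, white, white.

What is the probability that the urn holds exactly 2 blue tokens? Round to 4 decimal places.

0.1601

Compute the likelihood of the observed sequence for each case: P(data | r = 1) = (8/9)(8/9)(8/9) = 0.70233; P(data | r = 2) = (7/9)(7/9)(7/9) = 0.47051; P(data | r = 3) = (6/9)(6/9)(6/9) = 0.2963; P(data | r = 5) = (4/9)(4/9)(4/9) = 0.087791.
Weighting by the prior gives 1/4 · 0.70233 = 0.17558, 1/8 · 0.47051 = 0.058813, 3/8 · 0.2963 = 0.11111, 1/4 · 0.087791 = 0.021948; summing to 0.36746.
Hence P(r = 2 | data) = (0.058813) / (0.36746) = 0.16006.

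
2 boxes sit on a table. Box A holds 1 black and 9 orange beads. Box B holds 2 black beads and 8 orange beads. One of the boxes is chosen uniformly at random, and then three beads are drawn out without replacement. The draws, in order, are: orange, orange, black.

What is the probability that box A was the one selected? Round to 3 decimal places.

0.391

Under each hypothesis, the probability of the observed sequence is: P(data | box A) = (9/10)(8/9)(1/8) = 1/10; P(data | box B) = (8/10)(7/9)(2/8) = 7/45.
Weighting by the prior gives 1/2 · 1/10 = 1/20, 1/2 · 7/45 = 7/90; these sum to 23/180.
By Bayes' rule, P(box A | data) = (1/20) / (23/180) = 9/23.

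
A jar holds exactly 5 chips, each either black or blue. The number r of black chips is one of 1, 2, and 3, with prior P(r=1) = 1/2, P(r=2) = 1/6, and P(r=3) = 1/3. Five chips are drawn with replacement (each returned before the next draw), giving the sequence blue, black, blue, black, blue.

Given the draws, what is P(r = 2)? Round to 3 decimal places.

0.243

The likelihood of the observed sequence under each hypothesis: P(data | r = 1) = (4/5)(1/5)(4/5)(1/5)(4/5) = 0.02048; P(data | r = 2) = (3/5)(2/5)(3/5)(2/5)(3/5) = 0.03456; P(data | r = 3) = (2/5)(3/5)(2/5)(3/5)(2/5) = 0.02304.
The prior-weighted likelihoods are 1/2 · 0.02048 = 0.01024, 1/6 · 0.03456 = 0.00576, 1/3 · 0.02304 = 0.00768; these sum to 0.02368.
By Bayes' rule, P(r = 2 | data) = (0.00576) / (0.02368) = 0.24324.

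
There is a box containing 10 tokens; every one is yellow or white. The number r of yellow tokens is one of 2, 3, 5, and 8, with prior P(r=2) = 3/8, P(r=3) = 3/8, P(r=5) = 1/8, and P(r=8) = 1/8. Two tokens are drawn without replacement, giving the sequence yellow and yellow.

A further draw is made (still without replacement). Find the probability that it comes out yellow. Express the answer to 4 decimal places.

Under each hypothesis, the probability of the observed sequence is: P(data | r = 2) = (2/10)(1/9) = 1/45; P(data | r = 3) = (3/10)(2/9) = 1/15; P(data | r = 5) = (5/10)(4/9) = 2/9; P(data | r = 8) = (8/10)(7/9) = 28/45.
Multiplying each by its prior: 3/8 · 1/45 = 1/120, 3/8 · 1/15 = 1/40, 1/8 · 2/9 = 1/36, 1/8 · 28/45 = 7/90; summing to 5/36.
The posterior is then P(r = 2 | data) = 3/50, P(r = 3 | data) = 9/50, P(r = 5 | data) = 1/5, P(r = 8 | data) = 14/25.
So P(yellow next | data) = Σ P(yellow next | H) P(H | data) = (0)(3/50) + (1/8)(9/50) + (3/8)(1/5) + (3/4)(14/25) = 207/400.

0.5175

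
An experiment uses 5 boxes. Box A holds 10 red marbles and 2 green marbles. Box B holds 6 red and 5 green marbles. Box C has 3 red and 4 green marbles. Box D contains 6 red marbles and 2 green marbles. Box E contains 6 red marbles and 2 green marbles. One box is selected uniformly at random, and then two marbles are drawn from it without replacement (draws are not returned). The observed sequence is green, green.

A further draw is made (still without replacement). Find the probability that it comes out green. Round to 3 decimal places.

Under each hypothesis, the probability of the observed sequence is: P(data | box A) = (2/12)(1/11) = 0.015152; P(data | box B) = (5/11)(4/10) = 0.18182; P(data | box C) = (4/7)(3/6) = 0.28571; P(data | box D) = (2/8)(1/7) = 0.035714; P(data | box E) = (2/8)(1/7) = 0.035714.
Weighting by the prior gives 1/5 · 0.015152 = 0.0030303, 1/5 · 0.18182 = 0.036364, 1/5 · 0.28571 = 0.057143, 1/5 · 0.035714 = 0.0071429, 1/5 · 0.035714 = 0.0071429; these sum to 0.11082.
The posterior is then P(box A | data) = 0.027344, P(box B | data) = 0.32812, P(box C | data) = 0.51562, P(box D | data) = 0.064453, P(box E | data) = 0.064453.
The predictive probability is P(green next | data) = (0)(0.027344) + (1/3)(0.32812) + (2/5)(0.51562) + (0)(0.064453) + (0)(0.064453) = 0.31562.

0.316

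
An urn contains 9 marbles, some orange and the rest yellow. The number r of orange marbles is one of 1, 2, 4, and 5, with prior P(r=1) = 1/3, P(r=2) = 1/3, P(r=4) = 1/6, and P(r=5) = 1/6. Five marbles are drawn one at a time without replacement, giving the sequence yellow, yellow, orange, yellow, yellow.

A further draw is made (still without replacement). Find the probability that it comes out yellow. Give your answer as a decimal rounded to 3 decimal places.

The likelihood of the observed sequence under each hypothesis: P(data | r = 1) = (8/9)(7/8)(1/7)(6/6)(5/5) = 1/9; P(data | r = 2) = (7/9)(6/8)(2/7)(5/6)(4/5) = 1/9; P(data | r = 4) = (5/9)(4/8)(4/7)(3/6)(2/5) = 2/63; P(data | r = 5) = (4/9)(3/8)(5/7)(2/6)(1/5) = 1/126.
Multiplying each by its prior: 1/3 · 1/9 = 1/27, 1/3 · 1/9 = 1/27, 1/6 · 2/63 = 1/189, 1/6 · 1/126 = 1/756; with total 61/756.
The posterior is then P(r = 1 | data) = 28/61, P(r = 2 | data) = 28/61, P(r = 4 | data) = 4/61, P(r = 5 | data) = 1/61.
Averaging over the posterior, P(yellow next | data) = (1)(28/61) + (3/4)(28/61) + (1/4)(4/61) + (0)(1/61) = 50/61.

0.820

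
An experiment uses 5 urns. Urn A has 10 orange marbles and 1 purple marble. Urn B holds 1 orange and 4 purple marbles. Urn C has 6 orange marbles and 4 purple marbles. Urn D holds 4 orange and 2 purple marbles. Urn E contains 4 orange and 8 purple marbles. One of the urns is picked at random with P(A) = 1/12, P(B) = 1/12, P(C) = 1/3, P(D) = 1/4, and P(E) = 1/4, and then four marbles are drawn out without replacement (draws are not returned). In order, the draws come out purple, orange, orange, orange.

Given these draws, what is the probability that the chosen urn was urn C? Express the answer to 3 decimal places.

For each hypothesis, P(data | H) works out to: P(data | urn A) = (1/11)(10/10)(9/9)(8/8) = 0.090909; P(data | urn B) = (4/5)(1/4)(0/3) = 0; P(data | urn C) = (4/10)(6/9)(5/8)(4/7) = 0.095238; P(data | urn D) = (2/6)(4/5)(3/4)(2/3) = 0.13333; P(data | urn E) = (8/12)(4/11)(3/10)(2/9) = 0.016162.
The prior-weighted likelihoods are 1/12 · 0.090909 = 0.0075758, 1/12 · 0 = 0, 1/3 · 0.095238 = 0.031746, 1/4 · 0.13333 = 0.033333, 1/4 · 0.016162 = 0.0040404; with total 0.076696.
Therefore the posterior P(urn C | data) = (0.031746) / (0.076696) = 0.41392.

0.414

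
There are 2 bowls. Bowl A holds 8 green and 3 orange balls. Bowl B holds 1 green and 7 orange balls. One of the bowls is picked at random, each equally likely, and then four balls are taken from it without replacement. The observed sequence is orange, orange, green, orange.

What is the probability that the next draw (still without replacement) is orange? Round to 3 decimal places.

0.954

For each hypothesis, P(data | H) works out to: P(data | bowl A) = (3/11)(2/10)(8/9)(1/8) = 0.0060606; P(data | bowl B) = (7/8)(6/7)(1/6)(5/5) = 0.125.
Weighting by the prior gives 1/2 · 0.0060606 = 0.0030303, 1/2 · 0.125 = 0.0625; with total 0.06553.
Normalising, the posterior is P(bowl A | data) = 0.046243, P(bowl B | data) = 0.95376.
So P(orange next | data) = Σ P(orange next | H) P(H | data) = (0)(0.046243) + (1)(0.95376) = 0.95376.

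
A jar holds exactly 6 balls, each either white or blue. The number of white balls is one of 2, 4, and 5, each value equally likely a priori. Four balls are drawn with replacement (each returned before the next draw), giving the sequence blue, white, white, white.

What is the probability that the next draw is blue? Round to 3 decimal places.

0.298

The likelihood of the observed sequence under each hypothesis: P(data | r = 2) = (4/6)(2/6)(2/6)(2/6) = 0.024691; P(data | r = 4) = (2/6)(4/6)(4/6)(4/6) = 0.098765; P(data | r = 5) = (1/6)(5/6)(5/6)(5/6) = 0.096451.
Multiplying each by its prior: 1/3 · 0.024691 = 0.0082305, 1/3 · 0.098765 = 0.032922, 1/3 · 0.096451 = 0.03215; these sum to 0.073302.
Normalising, the posterior is P(r = 2 | data) = 0.11228, P(r = 4 | data) = 0.44912, P(r = 5 | data) = 0.4386.
So P(blue next | data) = Σ P(blue next | H) P(H | data) = (2/3)(0.11228) + (1/3)(0.44912) + (1/6)(0.4386) = 0.29766.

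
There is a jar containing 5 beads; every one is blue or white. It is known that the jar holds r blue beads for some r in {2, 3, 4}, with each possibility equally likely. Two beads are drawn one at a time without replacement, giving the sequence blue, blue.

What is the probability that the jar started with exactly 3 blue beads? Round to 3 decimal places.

0.300

The likelihood of the observed sequence under each hypothesis: P(data | r = 2) = (2/5)(1/4) = 1/10; P(data | r = 3) = (3/5)(2/4) = 3/10; P(data | r = 4) = (4/5)(3/4) = 3/5.
Weighting by the prior gives 1/3 · 1/10 = 1/30, 1/3 · 3/10 = 1/10, 1/3 · 3/5 = 1/5; these sum to 1/3.
Therefore the posterior P(r = 3 | data) = (1/10) / (1/3) = 3/10.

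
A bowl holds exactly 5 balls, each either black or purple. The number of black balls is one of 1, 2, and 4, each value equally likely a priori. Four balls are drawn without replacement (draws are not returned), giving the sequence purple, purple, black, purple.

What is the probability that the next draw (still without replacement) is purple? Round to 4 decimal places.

0.6667

The likelihood of the observed sequence under each hypothesis: P(data | r = 1) = (4/5)(3/4)(1/3)(2/2) = 1/5; P(data | r = 2) = (3/5)(2/4)(2/3)(1/2) = 1/10; P(data | r = 4) = (1/5)(0/4) = 0.
Weighting by the prior gives 1/3 · 1/5 = 1/15, 1/3 · 1/10 = 1/30, 1/3 · 0 = 0; these sum to 1/10.
Normalising, the posterior is P(r = 1 | data) = 2/3, P(r = 2 | data) = 1/3, P(r = 4 | data) = 0.
The predictive probability is P(purple next | data) = (1)(2/3) + (0)(1/3) = 2/3.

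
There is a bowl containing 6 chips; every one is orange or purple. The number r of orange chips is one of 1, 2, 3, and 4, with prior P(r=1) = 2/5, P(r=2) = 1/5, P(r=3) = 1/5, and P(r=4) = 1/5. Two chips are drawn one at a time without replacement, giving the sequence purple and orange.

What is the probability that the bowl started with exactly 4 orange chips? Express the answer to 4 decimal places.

0.2286

Under each hypothesis, the probability of the observed sequence is: P(data | r = 1) = (5/6)(1/5) = 1/6; P(data | r = 2) = (4/6)(2/5) = 4/15; P(data | r = 3) = (3/6)(3/5) = 3/10; P(data | r = 4) = (2/6)(4/5) = 4/15.
The prior-weighted likelihoods are 2/5 · 1/6 = 1/15, 1/5 · 4/15 = 4/75, 1/5 · 3/10 = 3/50, 1/5 · 4/15 = 4/75; with total 7/30.
So P(r = 4 | data) = (4/75) / (7/30) = 8/35.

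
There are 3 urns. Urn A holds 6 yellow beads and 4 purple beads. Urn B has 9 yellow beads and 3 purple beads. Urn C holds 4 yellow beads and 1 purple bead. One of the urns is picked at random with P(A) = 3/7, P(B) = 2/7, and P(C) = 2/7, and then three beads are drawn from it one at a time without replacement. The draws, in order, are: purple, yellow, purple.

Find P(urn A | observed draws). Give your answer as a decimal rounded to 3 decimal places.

The likelihood of the observed sequence under each hypothesis: P(data | urn A) = (4/10)(6/9)(3/8) = 1/10; P(data | urn B) = (3/12)(9/11)(2/10) = 9/220; P(data | urn C) = (1/5)(4/4)(0/3) = 0.
Weighting by the prior gives 3/7 · 1/10 = 3/70, 2/7 · 9/220 = 9/770, 2/7 · 0 = 0; with total 3/55.
Therefore the posterior P(urn A | data) = (3/70) / (3/55) = 11/14.

0.786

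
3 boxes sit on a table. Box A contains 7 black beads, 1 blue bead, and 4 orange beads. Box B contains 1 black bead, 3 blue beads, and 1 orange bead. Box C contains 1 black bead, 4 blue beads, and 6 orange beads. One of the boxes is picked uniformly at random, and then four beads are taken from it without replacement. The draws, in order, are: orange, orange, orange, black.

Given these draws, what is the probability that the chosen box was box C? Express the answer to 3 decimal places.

0.517

The likelihood of the observed sequence under each hypothesis: P(data | box A) = (4/12)(3/11)(2/10)(7/9) = 0.014141; P(data | box B) = (1/5)(0/4) = 0; P(data | box C) = (6/11)(5/10)(4/9)(1/8) = 0.015152.
Weighting by the prior gives 1/3 · 0.014141 = 0.0047138, 1/3 · 0 = 0, 1/3 · 0.015152 = 0.0050505; summing to 0.0097643.
Hence P(box C | data) = (0.0050505) / (0.0097643) = 0.51724.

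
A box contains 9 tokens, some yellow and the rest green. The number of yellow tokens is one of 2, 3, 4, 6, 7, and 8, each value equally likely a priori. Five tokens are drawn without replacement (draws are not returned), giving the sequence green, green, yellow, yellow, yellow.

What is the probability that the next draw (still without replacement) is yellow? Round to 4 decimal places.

0.6000

Compute the likelihood of the observed sequence for each case: P(data | r = 2) = (7/9)(6/8)(2/7)(1/6)(0/5) = 0; P(data | r = 3) = (6/9)(5/8)(3/7)(2/6)(1/5) = 1/84; P(data | r = 4) = (5/9)(4/8)(4/7)(3/6)(2/5) = 2/63; P(data | r = 6) = (3/9)(2/8)(6/7)(5/6)(4/5) = 1/21; P(data | r = 7) = (2/9)(1/8)(7/7)(6/6)(5/5) = 1/36; P(data | r = 8) = (1/9)(0/8) = 0.
Multiplying each by its prior: 1/6 · 0 = 0, 1/6 · 1/84 = 1/504, 1/6 · 2/63 = 1/189, 1/6 · 1/21 = 1/126, 1/6 · 1/36 = 1/216, 1/6 · 0 = 0; these sum to 5/252.
The posterior is then P(r = 2 | data) = 0, P(r = 3 | data) = 1/10, P(r = 4 | data) = 4/15, P(r = 6 | data) = 2/5, P(r = 7 | data) = 7/30, P(r = 8 | data) = 0.
So P(yellow next | data) = Σ P(yellow next | H) P(H | data) = (0)(1/10) + (1/4)(4/15) + (3/4)(2/5) + (1)(7/30) = 3/5.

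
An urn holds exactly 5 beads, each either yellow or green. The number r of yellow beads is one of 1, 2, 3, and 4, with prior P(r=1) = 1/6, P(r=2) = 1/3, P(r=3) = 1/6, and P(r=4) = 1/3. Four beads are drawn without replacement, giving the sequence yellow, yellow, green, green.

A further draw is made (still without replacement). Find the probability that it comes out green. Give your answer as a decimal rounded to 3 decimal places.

0.667

Compute the likelihood of the observed sequence for each case: P(data | r = 1) = (1/5)(0/4) = 0; P(data | r = 2) = (2/5)(1/4)(3/3)(2/2) = 1/10; P(data | r = 3) = (3/5)(2/4)(2/3)(1/2) = 1/10; P(data | r = 4) = (4/5)(3/4)(1/3)(0/2) = 0.
The prior-weighted likelihoods are 1/6 · 0 = 0, 1/3 · 1/10 = 1/30, 1/6 · 1/10 = 1/60, 1/3 · 0 = 0; summing to 1/20.
Dividing through by the total gives posterior P(r = 1 | data) = 0, P(r = 2 | data) = 2/3, P(r = 3 | data) = 1/3, P(r = 4 | data) = 0.
Averaging over the posterior, P(green next | data) = (1)(2/3) + (0)(1/3) = 2/3.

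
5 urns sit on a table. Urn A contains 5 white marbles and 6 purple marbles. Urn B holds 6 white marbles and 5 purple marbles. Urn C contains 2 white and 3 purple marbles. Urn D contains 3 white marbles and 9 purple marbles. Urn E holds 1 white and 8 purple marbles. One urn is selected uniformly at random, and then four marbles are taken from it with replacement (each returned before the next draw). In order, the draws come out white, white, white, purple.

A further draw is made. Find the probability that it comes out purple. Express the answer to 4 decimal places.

0.5353

Compute the likelihood of the observed sequence for each case: P(data | urn A) = (5/11)(5/11)(5/11)(6/11) = 0.051226; P(data | urn B) = (6/11)(6/11)(6/11)(5/11) = 0.073765; P(data | urn C) = (2/5)(2/5)(2/5)(3/5) = 0.0384; P(data | urn D) = (3/12)(3/12)(3/12)(9/12) = 0.011719; P(data | urn E) = (1/9)(1/9)(1/9)(8/9) = 0.0012193.
The prior-weighted likelihoods are 1/5 · 0.051226 = 0.010245, 1/5 · 0.073765 = 0.014753, 1/5 · 0.0384 = 0.00768, 1/5 · 0.011719 = 0.0023437, 1/5 · 0.0012193 = 0.00024387; with total 0.035266.
Dividing through by the total gives posterior P(urn A | data) = 0.29051, P(urn B | data) = 0.41834, P(urn C | data) = 0.21777, P(urn D | data) = 0.066459, P(urn E | data) = 0.006915.
Averaging over the posterior, P(purple next | data) = (6/11)(0.29051) + (5/11)(0.41834) + (3/5)(0.21777) + (3/4)(0.066459) + (8/9)(0.006915) = 0.53527.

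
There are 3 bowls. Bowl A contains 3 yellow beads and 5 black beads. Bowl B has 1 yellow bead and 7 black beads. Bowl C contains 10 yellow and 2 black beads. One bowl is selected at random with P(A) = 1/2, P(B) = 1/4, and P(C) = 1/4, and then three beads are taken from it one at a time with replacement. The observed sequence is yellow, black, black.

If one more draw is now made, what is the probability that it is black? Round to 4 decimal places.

0.6573

Compute the likelihood of the observed sequence for each case: P(data | bowl A) = (3/8)(5/8)(5/8) = 0.14648; P(data | bowl B) = (1/8)(7/8)(7/8) = 0.095703; P(data | bowl C) = (10/12)(2/12)(2/12) = 0.023148.
Weighting by the prior gives 1/2 · 0.14648 = 0.073242, 1/4 · 0.095703 = 0.023926, 1/4 · 0.023148 = 0.005787; summing to 0.10296.
The posterior is then P(bowl A | data) = 0.7114, P(bowl B | data) = 0.23239, P(bowl C | data) = 0.056209.
So P(black next | data) = Σ P(black next | H) P(H | data) = (5/8)(0.7114) + (7/8)(0.23239) + (1/6)(0.056209) = 0.65734.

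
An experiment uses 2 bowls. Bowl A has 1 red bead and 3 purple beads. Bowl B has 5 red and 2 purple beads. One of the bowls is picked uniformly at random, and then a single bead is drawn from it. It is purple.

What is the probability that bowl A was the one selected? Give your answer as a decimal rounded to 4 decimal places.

0.7241

The likelihood of this draw under each hypothesis: P(data | bowl A) = (3/4) = 3/4; P(data | bowl B) = (2/7) = 2/7.
Multiplying each by its prior: 1/2 · 3/4 = 3/8, 1/2 · 2/7 = 1/7; summing to 29/56.
Hence P(bowl A | data) = (3/8) / (29/56) = 21/29.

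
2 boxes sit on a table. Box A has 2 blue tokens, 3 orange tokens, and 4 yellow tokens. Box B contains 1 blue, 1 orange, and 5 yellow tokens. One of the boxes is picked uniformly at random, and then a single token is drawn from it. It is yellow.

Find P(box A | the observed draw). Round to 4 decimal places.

0.3836

Under each hypothesis, the probability of this draw is: P(data | box A) = (4/9) = 4/9; P(data | box B) = (5/7) = 5/7.
Multiplying each by its prior: 1/2 · 4/9 = 2/9, 1/2 · 5/7 = 5/14; summing to 73/126.
By Bayes' rule, P(box A | data) = (2/9) / (73/126) = 28/73.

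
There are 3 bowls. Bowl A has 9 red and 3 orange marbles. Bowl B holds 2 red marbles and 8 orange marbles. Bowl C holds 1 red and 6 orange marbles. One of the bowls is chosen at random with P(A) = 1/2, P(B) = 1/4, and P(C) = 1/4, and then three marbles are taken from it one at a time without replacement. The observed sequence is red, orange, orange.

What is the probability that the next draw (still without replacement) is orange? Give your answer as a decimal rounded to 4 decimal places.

Under each hypothesis, the probability of the observed sequence is: P(data | bowl A) = (9/12)(3/11)(2/10) = 0.040909; P(data | bowl B) = (2/10)(8/9)(7/8) = 0.15556; P(data | bowl C) = (1/7)(6/6)(5/5) = 0.14286.
The prior-weighted likelihoods are 1/2 · 0.040909 = 0.020455, 1/4 · 0.15556 = 0.038889, 1/4 · 0.14286 = 0.035714; with total 0.095058.
The posterior is then P(bowl A | data) = 0.21518, P(bowl B | data) = 0.40911, P(bowl C | data) = 0.37571.
The predictive probability is P(orange next | data) = (1/9)(0.21518) + (6/7)(0.40911) + (1)(0.37571) = 0.75028.

0.7503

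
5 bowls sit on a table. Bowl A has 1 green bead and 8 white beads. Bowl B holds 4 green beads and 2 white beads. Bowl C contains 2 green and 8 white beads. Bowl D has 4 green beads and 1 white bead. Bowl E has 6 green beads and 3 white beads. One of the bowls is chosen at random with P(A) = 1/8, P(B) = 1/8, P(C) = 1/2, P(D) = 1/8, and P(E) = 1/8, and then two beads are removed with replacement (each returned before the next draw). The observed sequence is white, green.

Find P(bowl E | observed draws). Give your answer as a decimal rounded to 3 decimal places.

Under each hypothesis, the probability of the observed sequence is: P(data | bowl A) = (8/9)(1/9) = 8/81; P(data | bowl B) = (2/6)(4/6) = 2/9; P(data | bowl C) = (8/10)(2/10) = 4/25; P(data | bowl D) = (1/5)(4/5) = 4/25; P(data | bowl E) = (3/9)(6/9) = 2/9.
The prior-weighted likelihoods are 1/8 · 8/81 = 1/81, 1/8 · 2/9 = 1/36, 1/2 · 4/25 = 2/25, 1/8 · 4/25 = 1/50, 1/8 · 2/9 = 1/36; summing to 68/405.
By Bayes' rule, P(bowl E | data) = (1/36) / (68/405) = 45/272.

0.165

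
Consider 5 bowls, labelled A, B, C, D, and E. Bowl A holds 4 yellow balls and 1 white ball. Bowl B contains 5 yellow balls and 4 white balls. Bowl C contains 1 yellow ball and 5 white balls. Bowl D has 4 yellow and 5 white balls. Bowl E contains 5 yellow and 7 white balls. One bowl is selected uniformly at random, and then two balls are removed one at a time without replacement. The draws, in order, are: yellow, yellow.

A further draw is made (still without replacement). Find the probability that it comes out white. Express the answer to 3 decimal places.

The likelihood of the observed sequence under each hypothesis: P(data | bowl A) = (4/5)(3/4) = 0.6; P(data | bowl B) = (5/9)(4/8) = 0.27778; P(data | bowl C) = (1/6)(0/5) = 0; P(data | bowl D) = (4/9)(3/8) = 0.16667; P(data | bowl E) = (5/12)(4/11) = 0.15152.
Weighting by the prior gives 1/5 · 0.6 = 0.12, 1/5 · 0.27778 = 0.055556, 1/5 · 0 = 0, 1/5 · 0.16667 = 0.033333, 1/5 · 0.15152 = 0.030303; with total 0.23919.
Normalising, the posterior is P(bowl A | data) = 0.50169, P(bowl B | data) = 0.23226, P(bowl C | data) = 0, P(bowl D | data) = 0.13936, P(bowl E | data) = 0.12669.
The predictive probability is P(white next | data) = (1/3)(0.50169) + (4/7)(0.23226) + (5/7)(0.13936) + (7/10)(0.12669) = 0.48818.

0.488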